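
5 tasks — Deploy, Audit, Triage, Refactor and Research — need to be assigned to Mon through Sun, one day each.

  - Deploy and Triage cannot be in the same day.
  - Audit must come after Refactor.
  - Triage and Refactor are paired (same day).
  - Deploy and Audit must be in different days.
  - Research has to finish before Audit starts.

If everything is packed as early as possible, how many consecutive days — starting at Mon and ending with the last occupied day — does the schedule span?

The precedence chain requires at least 2 distinct days.
Could 2 days be enough, i.e. nothing placed later than Tue? No: Audit must come after Refactor (at Mon or later) → {Tue}; Refactor must come before Audit (at Tue or earlier) → {Mon}; Triage must be in the same day as Refactor (in {Mon}) → {Mon}; Deploy can't share with Triage (Mon) → {Tue}; Audit can't share with Deploy (Tue) → nothing is left.
So 2 days is not enough.
3 works (last occupied day: Wed): for example Research -> Mon, Deploy -> Wed, Triage -> Mon, Refactor -> Mon, Audit -> Tue.

3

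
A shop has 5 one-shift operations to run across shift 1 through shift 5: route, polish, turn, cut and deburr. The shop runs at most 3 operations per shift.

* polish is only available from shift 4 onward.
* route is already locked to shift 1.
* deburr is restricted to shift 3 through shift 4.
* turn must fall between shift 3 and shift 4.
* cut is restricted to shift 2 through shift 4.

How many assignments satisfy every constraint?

Splitting on polish: it can be shift 4 (11), shift 5 (12). Listing each branch's schedules as (route, turn, cut, deburr) by shift number:
polish=shift 4: (1,3,2,3) (1,3,2,4) (1,3,3,3) (1,3,3,4) (1,3,4,3) (1,3,4,4) (1,4,2,3) (1,4,2,4) (1,4,3,3) (1,4,3,4) (1,4,4,3) — 11.
polish=shift 5: (1,3,2,3) (1,3,2,4) (1,3,3,3) (1,3,3,4) (1,3,4,3) (1,3,4,4) (1,4,2,3) (1,4,2,4) (1,4,3,3) (1,4,3,4) (1,4,4,3) (1,4,4,4) — 12.
Summing: 11 + 12 = 23.

23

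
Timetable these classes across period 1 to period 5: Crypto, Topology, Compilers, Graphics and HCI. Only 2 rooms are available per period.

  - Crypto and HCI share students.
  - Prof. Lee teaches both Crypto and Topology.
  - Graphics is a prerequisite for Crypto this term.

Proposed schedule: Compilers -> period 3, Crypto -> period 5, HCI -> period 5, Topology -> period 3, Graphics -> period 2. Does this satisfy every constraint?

No. Crypto and HCI share students is not satisfied.

Only 2 rooms are available per period — holds.
Prof. Lee teaches both Crypto and Topology — holds.
Crypto and HCI share students — violated.
Graphics is a prerequisite for Crypto this term — holds.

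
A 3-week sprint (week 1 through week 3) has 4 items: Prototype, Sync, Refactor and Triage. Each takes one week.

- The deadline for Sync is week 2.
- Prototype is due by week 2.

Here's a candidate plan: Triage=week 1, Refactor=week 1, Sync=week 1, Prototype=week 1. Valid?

Yes, all constraints hold

Prototype is due by week 2 — holds.
The deadline for Sync is week 2 — holds.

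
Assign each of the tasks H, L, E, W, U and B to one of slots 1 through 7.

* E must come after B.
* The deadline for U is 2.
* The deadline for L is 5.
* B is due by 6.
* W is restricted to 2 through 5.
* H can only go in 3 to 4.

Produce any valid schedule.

H in 3; W in 2; U in 1; L in 1; B in 1; E in 2

Checking: B(1) before E(2); L=1 in [1,5]; W=2 in [2,5]; U=1 in [1,2]; B=1 in [1,6]; H=3 in [3,4].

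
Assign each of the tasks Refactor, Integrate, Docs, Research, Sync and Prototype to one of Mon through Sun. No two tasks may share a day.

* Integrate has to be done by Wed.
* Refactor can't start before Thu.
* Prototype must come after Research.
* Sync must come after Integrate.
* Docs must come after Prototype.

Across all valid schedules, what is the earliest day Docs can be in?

Thu

Precedence pushes Docs to at least Wed.
Docs at Thu is achievable: Sync -> Sat, Docs -> Thu, Refactor -> Fri, Research -> Tue, Integrate -> Mon, Prototype -> Wed.
Nothing earlier works — the capacity limit rule out every day before Thu.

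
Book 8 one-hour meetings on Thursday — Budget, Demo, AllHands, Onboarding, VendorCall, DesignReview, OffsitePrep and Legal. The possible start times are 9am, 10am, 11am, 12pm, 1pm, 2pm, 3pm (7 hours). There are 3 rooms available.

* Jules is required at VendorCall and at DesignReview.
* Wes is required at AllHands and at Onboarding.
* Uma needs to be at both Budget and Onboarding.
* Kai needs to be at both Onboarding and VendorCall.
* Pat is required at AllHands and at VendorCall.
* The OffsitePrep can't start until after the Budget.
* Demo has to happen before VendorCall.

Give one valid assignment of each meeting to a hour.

DesignReview -> 11am; Budget -> 9am; Demo -> 9am; Onboarding -> 11am; Legal -> 10am; VendorCall -> 10am; OffsitePrep -> 10am; AllHands -> 9am

Checking: Budget(9am) before OffsitePrep(10am); Demo(9am) before VendorCall(10am); AllHands(9am) != Onboarding(11am); AllHands(9am) != VendorCall(10am); Onboarding(11am) != VendorCall(10am); VendorCall(10am) != DesignReview(11am); Budget(9am) != Onboarding(11am); max 3 per hour (cap 3).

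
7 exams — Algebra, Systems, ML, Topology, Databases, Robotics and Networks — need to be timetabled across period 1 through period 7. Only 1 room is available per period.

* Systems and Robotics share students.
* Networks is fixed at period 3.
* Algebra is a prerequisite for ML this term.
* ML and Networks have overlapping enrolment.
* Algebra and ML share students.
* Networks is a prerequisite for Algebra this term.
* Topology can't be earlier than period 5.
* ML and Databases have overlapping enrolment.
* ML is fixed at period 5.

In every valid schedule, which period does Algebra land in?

Networks is fixed at period 3 and must come before Algebra, so Algebra is at least period 4.
ML is fixed at period 5 and must come after Algebra, so Algebra is at most period 4.
So Algebra must be period 4.

period 4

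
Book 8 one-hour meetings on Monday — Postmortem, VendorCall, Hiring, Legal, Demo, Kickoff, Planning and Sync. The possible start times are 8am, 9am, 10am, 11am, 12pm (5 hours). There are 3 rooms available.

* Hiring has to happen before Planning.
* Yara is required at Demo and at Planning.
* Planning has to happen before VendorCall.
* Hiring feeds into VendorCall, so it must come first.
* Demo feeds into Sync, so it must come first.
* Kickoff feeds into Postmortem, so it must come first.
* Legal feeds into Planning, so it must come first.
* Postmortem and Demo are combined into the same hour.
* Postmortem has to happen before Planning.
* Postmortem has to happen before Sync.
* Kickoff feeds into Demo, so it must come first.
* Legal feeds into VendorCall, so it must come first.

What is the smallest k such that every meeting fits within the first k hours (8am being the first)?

4 hours

The precedence chain requires at least 4 distinct hours.
With at most 3 per hour and 8 meetings, at least 3 hours are needed.
4 works (last occupied hour: 11am): for example VendorCall -> 11am; Postmortem -> 9am; Sync -> 10am; Kickoff -> 8am; Legal -> 8am; Demo -> 9am; Planning -> 10am; Hiring -> 8am.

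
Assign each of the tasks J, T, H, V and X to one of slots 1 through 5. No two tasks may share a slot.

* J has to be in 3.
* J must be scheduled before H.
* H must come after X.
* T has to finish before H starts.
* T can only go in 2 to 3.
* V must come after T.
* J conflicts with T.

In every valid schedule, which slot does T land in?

2

T's window is 2–3.
J is fixed at 3, and T can't share a slot with J.
So T must be 2.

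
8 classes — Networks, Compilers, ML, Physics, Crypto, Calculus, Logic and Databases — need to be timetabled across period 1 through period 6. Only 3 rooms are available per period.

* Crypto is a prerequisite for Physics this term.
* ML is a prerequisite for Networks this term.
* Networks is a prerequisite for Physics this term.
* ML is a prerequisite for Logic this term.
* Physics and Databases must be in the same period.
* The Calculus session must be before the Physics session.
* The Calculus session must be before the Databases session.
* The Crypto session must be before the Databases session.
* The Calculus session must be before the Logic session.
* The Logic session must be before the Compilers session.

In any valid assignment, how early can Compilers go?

Precedence pushes Compilers to at least period 3.
Compilers at period 3 is achievable: Physics -> period 3, Calculus -> period 1, Networks -> period 2, Crypto -> period 1, Compilers -> period 3, ML -> period 1, Logic -> period 2, Databases -> period 3.

period 3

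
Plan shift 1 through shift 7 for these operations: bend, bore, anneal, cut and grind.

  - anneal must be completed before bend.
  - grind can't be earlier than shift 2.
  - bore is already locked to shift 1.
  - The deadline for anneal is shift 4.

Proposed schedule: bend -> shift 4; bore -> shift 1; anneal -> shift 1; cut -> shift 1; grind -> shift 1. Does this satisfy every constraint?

Invalid. grind can't be earlier than shift 2.

anneal must be completed before bend — holds.
grind can't be earlier than shift 2 — violated.
The deadline for anneal is shift 4 — holds.
bore is already locked to shift 1 — holds.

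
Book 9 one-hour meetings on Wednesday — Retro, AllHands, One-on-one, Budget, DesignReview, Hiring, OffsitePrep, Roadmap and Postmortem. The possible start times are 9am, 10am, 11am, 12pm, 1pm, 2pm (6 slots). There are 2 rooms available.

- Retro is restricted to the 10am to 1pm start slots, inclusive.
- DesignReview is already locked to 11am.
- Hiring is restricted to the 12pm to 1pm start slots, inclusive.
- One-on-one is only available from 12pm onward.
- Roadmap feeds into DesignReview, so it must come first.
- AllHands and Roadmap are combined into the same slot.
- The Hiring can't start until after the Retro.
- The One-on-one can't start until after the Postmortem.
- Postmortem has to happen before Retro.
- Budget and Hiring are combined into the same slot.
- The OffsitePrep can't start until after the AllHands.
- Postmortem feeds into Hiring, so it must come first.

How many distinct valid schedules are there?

Splitting on Retro: it can be 11am (20), 12pm (20). Listing each branch's schedules as (AllHands, One-on-one, Budget, DesignReview, Hiring, OffsitePrep, Roadmap, Postmortem):
Retro=11am: (9am,12pm,1pm,11am,1pm,10am,9am,10am) (9am,12pm,1pm,11am,1pm,12pm,9am,10am) (9am,12pm,1pm,11am,1pm,2pm,9am,10am) (9am,1pm,12pm,11am,12pm,10am,9am,10am) (9am,1pm,12pm,11am,12pm,1pm,9am,10am) (9am,1pm,12pm,11am,12pm,2pm,9am,10am) (9am,2pm,12pm,11am,12pm,10am,9am,10am) (9am,2pm,12pm,11am,12pm,1pm,9am,10am) (9am,2pm,12pm,11am,12pm,2pm,9am,10am) (9am,2pm,1pm,11am,1pm,10am,9am,10am) (9am,2pm,1pm,11am,1pm,12pm,9am,10am) (9am,2pm,1pm,11am,1pm,2pm,9am,10am) (10am,12pm,1pm,11am,1pm,12pm,10am,9am) (10am,12pm,1pm,11am,1pm,2pm,10am,9am) (10am,1pm,12pm,11am,12pm,1pm,10am,9am) (10am,1pm,12pm,11am,12pm,2pm,10am,9am) (10am,2pm,12pm,11am,12pm,1pm,10am,9am) (10am,2pm,12pm,11am,12pm,2pm,10am,9am) (10am,2pm,1pm,11am,1pm,12pm,10am,9am) (10am,2pm,1pm,11am,1pm,2pm,10am,9am) — 20.
Retro=12pm: (9am,12pm,1pm,11am,1pm,10am,9am,10am) (9am,12pm,1pm,11am,1pm,10am,9am,11am) (9am,12pm,1pm,11am,1pm,11am,9am,10am) (9am,12pm,1pm,11am,1pm,2pm,9am,10am) (9am,12pm,1pm,11am,1pm,2pm,9am,11am) (9am,2pm,1pm,11am,1pm,10am,9am,10am) (9am,2pm,1pm,11am,1pm,10am,9am,11am) (9am,2pm,1pm,11am,1pm,11am,9am,10am) (9am,2pm,1pm,11am,1pm,12pm,9am,10am) (9am,2pm,1pm,11am,1pm,12pm,9am,11am) (9am,2pm,1pm,11am,1pm,2pm,9am,10am) (9am,2pm,1pm,11am,1pm,2pm,9am,11am) (10am,12pm,1pm,11am,1pm,11am,10am,9am) (10am,12pm,1pm,11am,1pm,2pm,10am,9am) (10am,12pm,1pm,11am,1pm,2pm,10am,11am) (10am,2pm,1pm,11am,1pm,11am,10am,9am) (10am,2pm,1pm,11am,1pm,12pm,10am,9am) (10am,2pm,1pm,11am,1pm,12pm,10am,11am) (10am,2pm,1pm,11am,1pm,2pm,10am,9am) (10am,2pm,1pm,11am,1pm,2pm,10am,11am) — 20.
Summing: 20 + 20 = 40.

40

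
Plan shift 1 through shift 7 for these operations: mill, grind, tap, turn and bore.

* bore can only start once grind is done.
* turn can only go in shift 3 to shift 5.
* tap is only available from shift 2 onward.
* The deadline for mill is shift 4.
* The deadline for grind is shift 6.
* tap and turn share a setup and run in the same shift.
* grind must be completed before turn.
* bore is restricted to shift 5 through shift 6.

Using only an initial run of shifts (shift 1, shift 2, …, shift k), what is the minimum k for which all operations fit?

The precedence chain requires at least 2 distinct shifts.
bore can't be placed before shift 5, so the schedule must run through at least shift 5.
5 works (last occupied shift: shift 5): for example mill=shift 1, bore=shift 5, turn=shift 3, grind=shift 1, tap=shift 3.

5 shifts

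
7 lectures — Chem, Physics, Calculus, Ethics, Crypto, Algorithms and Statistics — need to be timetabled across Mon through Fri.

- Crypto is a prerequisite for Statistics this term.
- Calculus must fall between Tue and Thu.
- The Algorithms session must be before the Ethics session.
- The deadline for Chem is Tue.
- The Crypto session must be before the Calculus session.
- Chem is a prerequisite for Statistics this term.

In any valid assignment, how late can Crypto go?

Wed

Downstream work caps Crypto at Wed.
Crypto at Wed is achievable: Calculus in Thu; Physics in Mon; Crypto in Wed; Ethics in Tue; Algorithms in Mon; Chem in Mon; Statistics in Thu.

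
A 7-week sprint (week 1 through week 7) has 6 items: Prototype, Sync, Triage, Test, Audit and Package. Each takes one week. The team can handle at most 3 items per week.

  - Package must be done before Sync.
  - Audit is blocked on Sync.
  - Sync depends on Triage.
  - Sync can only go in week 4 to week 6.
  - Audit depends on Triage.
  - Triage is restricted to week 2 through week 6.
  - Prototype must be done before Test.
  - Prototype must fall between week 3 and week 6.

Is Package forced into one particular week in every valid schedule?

No

Package can be week 1 (e.g. Triage -> week 2, Package -> week 1, Audit -> week 5, Test -> week 4, Prototype -> week 3, Sync -> week 4) or week 2 (e.g. Prototype=week 3; Audit=week 5; Sync=week 4; Triage=week 2; Test=week 4; Package=week 2).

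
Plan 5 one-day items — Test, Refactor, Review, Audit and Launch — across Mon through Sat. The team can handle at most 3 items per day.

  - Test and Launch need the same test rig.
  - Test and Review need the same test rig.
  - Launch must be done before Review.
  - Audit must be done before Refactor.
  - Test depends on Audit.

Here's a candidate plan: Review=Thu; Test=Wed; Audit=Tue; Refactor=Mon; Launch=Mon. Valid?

Test and Review need the same test rig — holds.
The team can handle at most 3 items per day — holds.
Audit must be done before Refactor — violated.
Launch must be done before Review — holds.
Test depends on Audit — holds.
Test and Launch need the same test rig — holds.

No — it violates: Audit must be done before Refactor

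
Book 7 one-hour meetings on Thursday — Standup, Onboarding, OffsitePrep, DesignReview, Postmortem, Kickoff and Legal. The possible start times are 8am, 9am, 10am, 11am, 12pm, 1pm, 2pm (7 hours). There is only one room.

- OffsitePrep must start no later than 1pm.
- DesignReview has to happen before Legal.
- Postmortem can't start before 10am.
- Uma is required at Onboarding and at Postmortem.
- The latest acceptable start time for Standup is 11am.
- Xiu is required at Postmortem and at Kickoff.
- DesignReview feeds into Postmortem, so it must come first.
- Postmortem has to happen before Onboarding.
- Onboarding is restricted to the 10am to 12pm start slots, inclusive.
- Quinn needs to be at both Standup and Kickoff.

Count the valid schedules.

Splitting on Standup: it can be 8am (15), 9am (15), 10am (7), 11am (7). Listing each branch's schedules as (Onboarding, OffsitePrep, DesignReview, Postmortem, Kickoff, Legal):
Standup=8am: (11am,12pm,9am,10am,1pm,2pm) (11am,12pm,9am,10am,2pm,1pm) (11am,1pm,9am,10am,12pm,2pm) (11am,1pm,9am,10am,2pm,12pm) (12pm,9am,10am,11am,1pm,2pm) (12pm,9am,10am,11am,2pm,1pm) (12pm,10am,9am,11am,1pm,2pm) (12pm,10am,9am,11am,2pm,1pm) (12pm,11am,9am,10am,1pm,2pm) (12pm,11am,9am,10am,2pm,1pm) (12pm,1pm,9am,10am,11am,2pm) (12pm,1pm,9am,10am,2pm,11am) (12pm,1pm,9am,11am,10am,2pm) (12pm,1pm,9am,11am,2pm,10am) (12pm,1pm,10am,11am,9am,2pm) — 15.
Standup=9am: (11am,12pm,8am,10am,1pm,2pm) (11am,12pm,8am,10am,2pm,1pm) (11am,1pm,8am,10am,12pm,2pm) (11am,1pm,8am,10am,2pm,12pm) (12pm,8am,10am,11am,1pm,2pm) (12pm,8am,10am,11am,2pm,1pm) (12pm,10am,8am,11am,1pm,2pm) (12pm,10am,8am,11am,2pm,1pm) (12pm,11am,8am,10am,1pm,2pm) (12pm,11am,8am,10am,2pm,1pm) (12pm,1pm,8am,10am,11am,2pm) (12pm,1pm,8am,10am,2pm,11am) (12pm,1pm,8am,11am,10am,2pm) (12pm,1pm,8am,11am,2pm,10am) (12pm,1pm,10am,11am,8am,2pm) — 15.
Standup=10am: (12pm,8am,9am,11am,1pm,2pm) (12pm,8am,9am,11am,2pm,1pm) (12pm,9am,8am,11am,1pm,2pm) (12pm,9am,8am,11am,2pm,1pm) (12pm,1pm,8am,11am,9am,2pm) (12pm,1pm,8am,11am,2pm,9am) (12pm,1pm,9am,11am,8am,2pm) — 7.
Standup=11am: (12pm,8am,9am,10am,1pm,2pm) (12pm,8am,9am,10am,2pm,1pm) (12pm,9am,8am,10am,1pm,2pm) (12pm,9am,8am,10am,2pm,1pm) (12pm,1pm,8am,10am,9am,2pm) (12pm,1pm,8am,10am,2pm,9am) (12pm,1pm,9am,10am,8am,2pm) — 7.
Summing: 15 + 15 + 7 + 7 = 44.

44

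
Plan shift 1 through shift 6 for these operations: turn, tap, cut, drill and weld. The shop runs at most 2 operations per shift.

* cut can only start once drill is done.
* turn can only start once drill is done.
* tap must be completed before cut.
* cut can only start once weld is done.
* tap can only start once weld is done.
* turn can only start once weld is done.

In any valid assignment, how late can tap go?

Precedence pushes tap to at least shift 2; downstream work caps tap at shift 5.
tap at shift 5 is achievable: cut=shift 6, weld=shift 1, drill=shift 1, tap=shift 5, turn=shift 2.

shift 5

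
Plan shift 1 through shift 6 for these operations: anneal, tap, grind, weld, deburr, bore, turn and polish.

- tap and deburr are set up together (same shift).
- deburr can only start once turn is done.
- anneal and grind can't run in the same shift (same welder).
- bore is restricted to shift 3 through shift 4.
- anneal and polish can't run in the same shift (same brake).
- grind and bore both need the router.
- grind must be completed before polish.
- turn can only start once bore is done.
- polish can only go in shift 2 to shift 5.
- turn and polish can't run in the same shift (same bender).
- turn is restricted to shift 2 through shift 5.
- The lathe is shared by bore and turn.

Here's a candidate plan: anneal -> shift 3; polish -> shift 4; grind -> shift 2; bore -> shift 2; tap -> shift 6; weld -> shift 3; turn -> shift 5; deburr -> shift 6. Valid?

No — it violates: grind and bore both need the router

anneal and polish can't run in the same shift (same brake) — holds.
grind and bore both need the router — violated.
deburr can only start once turn is done — holds.
polish can only go in shift 2 to shift 5 — holds.
turn can only start once bore is done — holds.
turn and polish can't run in the same shift (same bender) — holds.
anneal and grind can't run in the same shift (same welder) — holds.
tap and deburr are set up together (same shift) — holds.
grind must be completed before polish — holds.
turn is restricted to shift 2 through shift 5 — holds.
bore is restricted to shift 3 through shift 4 — violated.
The lathe is shared by bore and turn — holds.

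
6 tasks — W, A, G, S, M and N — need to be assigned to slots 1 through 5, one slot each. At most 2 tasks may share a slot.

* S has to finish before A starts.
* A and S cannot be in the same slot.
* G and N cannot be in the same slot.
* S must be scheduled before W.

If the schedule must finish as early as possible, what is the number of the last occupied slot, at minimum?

3

The precedence chain requires at least 2 distinct slots.
With at most 2 per slot and 6 tasks, at least 3 slots are needed.
3 works (last occupied slot: 3): for example N -> 3, W -> 2, S -> 1, M -> 3, G -> 1, A -> 2.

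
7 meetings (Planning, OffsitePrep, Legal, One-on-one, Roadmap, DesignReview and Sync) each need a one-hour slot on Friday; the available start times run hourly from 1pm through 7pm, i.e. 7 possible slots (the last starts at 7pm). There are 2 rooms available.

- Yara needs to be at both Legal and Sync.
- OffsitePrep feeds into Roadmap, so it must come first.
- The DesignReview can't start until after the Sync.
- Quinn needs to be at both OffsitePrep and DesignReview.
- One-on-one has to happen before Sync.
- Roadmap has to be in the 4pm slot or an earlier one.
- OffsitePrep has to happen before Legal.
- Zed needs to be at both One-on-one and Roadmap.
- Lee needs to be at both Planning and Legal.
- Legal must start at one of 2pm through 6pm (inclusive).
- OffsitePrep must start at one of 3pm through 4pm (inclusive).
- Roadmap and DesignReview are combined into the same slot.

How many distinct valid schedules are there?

Splitting on Legal: it can be 5pm (13), 6pm (13). Listing each branch's schedules as (Planning, OffsitePrep, One-on-one, Roadmap, DesignReview, Sync):
Legal=5pm: (1pm,3pm,1pm,4pm,4pm,2pm) (1pm,3pm,1pm,4pm,4pm,3pm) (1pm,3pm,2pm,4pm,4pm,3pm) (2pm,3pm,1pm,4pm,4pm,2pm) (2pm,3pm,1pm,4pm,4pm,3pm) (2pm,3pm,2pm,4pm,4pm,3pm) (3pm,3pm,1pm,4pm,4pm,2pm) (6pm,3pm,1pm,4pm,4pm,2pm) (6pm,3pm,1pm,4pm,4pm,3pm) (6pm,3pm,2pm,4pm,4pm,3pm) (7pm,3pm,1pm,4pm,4pm,2pm) (7pm,3pm,1pm,4pm,4pm,3pm) (7pm,3pm,2pm,4pm,4pm,3pm) — 13.
Legal=6pm: (1pm,3pm,1pm,4pm,4pm,2pm) (1pm,3pm,1pm,4pm,4pm,3pm) (1pm,3pm,2pm,4pm,4pm,3pm) (2pm,3pm,1pm,4pm,4pm,2pm) (2pm,3pm,1pm,4pm,4pm,3pm) (2pm,3pm,2pm,4pm,4pm,3pm) (3pm,3pm,1pm,4pm,4pm,2pm) (5pm,3pm,1pm,4pm,4pm,2pm) (5pm,3pm,1pm,4pm,4pm,3pm) (5pm,3pm,2pm,4pm,4pm,3pm) (7pm,3pm,1pm,4pm,4pm,2pm) (7pm,3pm,1pm,4pm,4pm,3pm) (7pm,3pm,2pm,4pm,4pm,3pm) — 13.
Summing: 13 + 13 = 26.

26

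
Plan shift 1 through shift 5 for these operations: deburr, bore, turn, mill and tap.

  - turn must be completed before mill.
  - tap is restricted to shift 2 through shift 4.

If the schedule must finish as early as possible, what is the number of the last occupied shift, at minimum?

The precedence chain requires at least 2 distinct shifts.
2 works (last occupied shift: shift 2): for example bore in shift 1, mill in shift 2, turn in shift 1, tap in shift 2, deburr in shift 1.

shift 2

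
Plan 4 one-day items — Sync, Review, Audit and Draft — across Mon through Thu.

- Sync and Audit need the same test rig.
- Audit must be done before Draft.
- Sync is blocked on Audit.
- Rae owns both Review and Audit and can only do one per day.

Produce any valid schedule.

Sync=Tue, Draft=Tue, Audit=Mon, Review=Tue

Checking: Audit(Mon) before Draft(Tue); Audit(Mon) before Sync(Tue); Review(Tue) != Audit(Mon); Sync(Tue) != Audit(Mon).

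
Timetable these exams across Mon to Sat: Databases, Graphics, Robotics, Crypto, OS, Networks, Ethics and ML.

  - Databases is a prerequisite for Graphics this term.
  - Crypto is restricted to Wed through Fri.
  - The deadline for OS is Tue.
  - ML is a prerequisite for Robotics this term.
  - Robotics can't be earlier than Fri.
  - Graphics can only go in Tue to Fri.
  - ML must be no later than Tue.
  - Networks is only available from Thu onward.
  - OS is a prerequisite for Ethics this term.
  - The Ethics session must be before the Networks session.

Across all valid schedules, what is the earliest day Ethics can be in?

Precedence pushes Ethics to at least Tue; downstream work caps Ethics at Fri.
Ethics at Tue is achievable: Crypto=Wed; Ethics=Tue; Databases=Mon; Graphics=Tue; OS=Mon; Networks=Thu; ML=Mon; Robotics=Fri.

Tue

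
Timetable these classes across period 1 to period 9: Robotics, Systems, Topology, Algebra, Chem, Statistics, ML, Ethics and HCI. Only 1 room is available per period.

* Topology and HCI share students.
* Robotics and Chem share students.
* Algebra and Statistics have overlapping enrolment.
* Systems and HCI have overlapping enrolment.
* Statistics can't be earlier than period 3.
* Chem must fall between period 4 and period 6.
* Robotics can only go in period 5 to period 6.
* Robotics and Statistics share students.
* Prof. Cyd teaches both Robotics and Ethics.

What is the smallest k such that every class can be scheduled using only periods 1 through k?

9 periods

With at most 1 per period and 9 classes, at least 9 periods are needed.
Robotics can't be placed before period 5, so the schedule must run through at least period 5.
9 works (last occupied period: period 9): for example Ethics -> period 8, Chem -> period 4, Topology -> period 2, Robotics -> period 5, Statistics -> period 3, Algebra -> period 6, HCI -> period 9, Systems -> period 1, ML -> period 7.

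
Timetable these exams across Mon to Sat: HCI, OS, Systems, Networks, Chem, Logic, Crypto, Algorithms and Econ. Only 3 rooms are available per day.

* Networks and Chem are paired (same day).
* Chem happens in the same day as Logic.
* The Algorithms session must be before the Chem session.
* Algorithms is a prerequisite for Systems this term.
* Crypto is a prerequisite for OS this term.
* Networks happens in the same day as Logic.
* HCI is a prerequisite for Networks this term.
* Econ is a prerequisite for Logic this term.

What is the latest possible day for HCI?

Downstream work caps HCI at Fri.
HCI at Fri is achievable: OS=Tue, Crypto=Mon, HCI=Fri, Econ=Mon, Networks=Sat, Logic=Sat, Algorithms=Mon, Systems=Tue, Chem=Sat.

Fri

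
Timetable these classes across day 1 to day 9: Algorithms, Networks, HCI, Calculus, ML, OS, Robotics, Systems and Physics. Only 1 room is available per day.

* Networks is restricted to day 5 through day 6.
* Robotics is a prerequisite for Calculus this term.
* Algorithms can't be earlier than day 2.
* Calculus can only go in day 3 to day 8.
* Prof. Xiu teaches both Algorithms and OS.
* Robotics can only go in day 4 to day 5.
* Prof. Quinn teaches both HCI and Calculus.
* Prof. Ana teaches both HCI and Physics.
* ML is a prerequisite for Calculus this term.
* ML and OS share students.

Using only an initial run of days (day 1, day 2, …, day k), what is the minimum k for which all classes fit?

9 days

The precedence chain requires at least 2 distinct days.
With at most 1 per day and 9 classes, at least 9 days are needed.
Networks can't be placed before day 5, so the schedule must run through at least day 5.
9 works (last occupied day: day 9): for example HCI -> day 3, ML -> day 1, Algorithms -> day 2, Systems -> day 8, Robotics -> day 4, Networks -> day 5, Physics -> day 9, Calculus -> day 6, OS -> day 7.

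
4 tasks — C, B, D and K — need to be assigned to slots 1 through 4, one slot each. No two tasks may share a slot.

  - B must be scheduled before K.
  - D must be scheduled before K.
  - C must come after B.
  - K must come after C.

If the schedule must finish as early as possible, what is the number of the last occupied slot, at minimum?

The precedence chain requires at least 3 distinct slots.
With at most 1 per slot and 4 tasks, at least 4 slots are needed.
4 works (last occupied slot: 4): for example B=1; D=3; C=2; K=4.

slot 4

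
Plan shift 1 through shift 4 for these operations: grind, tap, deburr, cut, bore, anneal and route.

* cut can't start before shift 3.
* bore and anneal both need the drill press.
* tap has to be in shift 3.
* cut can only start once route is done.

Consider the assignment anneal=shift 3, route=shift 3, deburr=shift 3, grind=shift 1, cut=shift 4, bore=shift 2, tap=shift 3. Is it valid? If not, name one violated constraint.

Yes

tap has to be in shift 3 — holds.
cut can only start once route is done — holds.
bore and anneal both need the drill press — holds.
cut can't start before shift 3 — holds.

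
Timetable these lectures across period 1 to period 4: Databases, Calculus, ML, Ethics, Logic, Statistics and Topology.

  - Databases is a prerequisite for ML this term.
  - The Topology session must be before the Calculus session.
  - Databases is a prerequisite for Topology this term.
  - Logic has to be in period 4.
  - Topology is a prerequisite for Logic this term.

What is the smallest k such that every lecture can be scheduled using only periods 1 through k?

The precedence chain requires at least 3 distinct periods.
Logic can't be placed before period 4, so the schedule must run through at least period 4.
4 works (last occupied period: period 4): for example Calculus in period 3; Databases in period 1; ML in period 2; Statistics in period 1; Ethics in period 1; Topology in period 2; Logic in period 4.

4 periods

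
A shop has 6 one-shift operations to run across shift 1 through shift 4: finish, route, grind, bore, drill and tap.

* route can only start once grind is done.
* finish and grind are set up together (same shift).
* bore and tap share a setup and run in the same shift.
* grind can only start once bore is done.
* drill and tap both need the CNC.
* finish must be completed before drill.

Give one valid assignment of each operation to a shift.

route in shift 3, bore in shift 1, grind in shift 2, tap in shift 1, drill in shift 3, finish in shift 2

Checking: bore(shift 1) before grind(shift 2); grind(shift 2) before route(shift 3); finish(shift 2) before drill(shift 3); drill(shift 3) != tap(shift 1); bore = tap = shift 1; finish = grind = shift 2.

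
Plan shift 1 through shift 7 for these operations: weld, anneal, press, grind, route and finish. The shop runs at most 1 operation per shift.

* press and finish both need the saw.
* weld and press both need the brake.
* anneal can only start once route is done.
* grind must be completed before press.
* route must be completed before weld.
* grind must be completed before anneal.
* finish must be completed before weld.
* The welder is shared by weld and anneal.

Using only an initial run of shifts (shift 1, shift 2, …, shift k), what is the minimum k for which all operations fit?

6 shifts

The precedence chain requires at least 2 distinct shifts.
With at most 1 per shift and 6 operations, at least 6 shifts are needed.
6 works (last occupied shift: shift 6): for example press in shift 6; anneal in shift 5; weld in shift 3; finish in shift 2; route in shift 1; grind in shift 4.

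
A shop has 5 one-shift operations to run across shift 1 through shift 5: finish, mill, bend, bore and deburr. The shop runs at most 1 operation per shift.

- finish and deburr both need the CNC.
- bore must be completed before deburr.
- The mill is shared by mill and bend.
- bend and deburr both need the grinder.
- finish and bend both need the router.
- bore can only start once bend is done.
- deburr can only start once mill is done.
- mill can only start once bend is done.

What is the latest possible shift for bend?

shift 2

Downstream work caps bend at shift 3.
bend at shift 2 is achievable: mill -> shift 3, finish -> shift 1, deburr -> shift 5, bore -> shift 4, bend -> shift 2.
Nothing later works — the conflict and capacity constraints rule out every shift after shift 2.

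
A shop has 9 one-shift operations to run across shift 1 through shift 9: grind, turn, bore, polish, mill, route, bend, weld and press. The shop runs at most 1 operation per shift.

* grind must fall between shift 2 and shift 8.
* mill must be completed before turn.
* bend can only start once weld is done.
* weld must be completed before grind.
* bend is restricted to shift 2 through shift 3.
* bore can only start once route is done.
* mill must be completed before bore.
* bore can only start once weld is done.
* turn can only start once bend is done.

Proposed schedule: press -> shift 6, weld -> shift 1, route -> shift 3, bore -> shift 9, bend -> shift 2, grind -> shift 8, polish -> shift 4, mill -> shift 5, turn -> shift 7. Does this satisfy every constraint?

Yes

bend is restricted to shift 2 through shift 3 — holds.
bore can only start once weld is done — holds.
weld must be completed before grind — holds.
bend can only start once weld is done — holds.
mill must be completed before bore — holds.
mill must be completed before turn — holds.
turn can only start once bend is done — holds.
bore can only start once route is done — holds.
The shop runs at most 1 operation per shift — holds.
grind must fall between shift 2 and shift 8 — holds.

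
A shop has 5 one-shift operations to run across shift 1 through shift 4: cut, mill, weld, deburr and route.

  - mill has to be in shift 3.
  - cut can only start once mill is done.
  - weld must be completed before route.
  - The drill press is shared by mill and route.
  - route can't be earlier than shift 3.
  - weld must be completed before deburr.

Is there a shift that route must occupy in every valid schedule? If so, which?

route's window is shift 3–shift 4.
mill is fixed at shift 3, and route can't share a shift with mill.
So route must be shift 4.

shift 4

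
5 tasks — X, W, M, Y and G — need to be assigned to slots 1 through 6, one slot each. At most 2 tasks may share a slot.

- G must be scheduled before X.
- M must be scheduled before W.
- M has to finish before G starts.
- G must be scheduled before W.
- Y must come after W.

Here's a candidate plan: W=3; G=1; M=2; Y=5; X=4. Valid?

No — it violates: M has to finish before G starts

M has to finish before G starts — violated.
G must be scheduled before W — holds.
At most 2 tasks may share a slot — holds.
G must be scheduled before X — holds.
M must be scheduled before W — holds.
Y must come after W — holds.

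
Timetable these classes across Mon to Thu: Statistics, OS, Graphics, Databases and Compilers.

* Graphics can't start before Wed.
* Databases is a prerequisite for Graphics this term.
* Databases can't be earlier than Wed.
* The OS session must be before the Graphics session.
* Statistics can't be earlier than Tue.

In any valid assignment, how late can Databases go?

Wed

Databases is available from Wed; downstream work caps Databases at Wed.
Databases at Wed is achievable: Compilers=Mon, OS=Mon, Databases=Wed, Statistics=Tue, Graphics=Thu.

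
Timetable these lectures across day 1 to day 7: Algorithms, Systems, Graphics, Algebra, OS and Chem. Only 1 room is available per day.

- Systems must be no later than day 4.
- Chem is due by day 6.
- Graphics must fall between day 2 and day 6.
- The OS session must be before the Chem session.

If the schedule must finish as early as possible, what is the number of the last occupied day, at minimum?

day 6

The precedence chain requires at least 2 distinct days.
With at most 1 per day and 6 lectures, at least 6 days are needed.
6 works (last occupied day: day 6): for example Algorithms=day 5; OS=day 3; Graphics=day 2; Algebra=day 6; Chem=day 4; Systems=day 1.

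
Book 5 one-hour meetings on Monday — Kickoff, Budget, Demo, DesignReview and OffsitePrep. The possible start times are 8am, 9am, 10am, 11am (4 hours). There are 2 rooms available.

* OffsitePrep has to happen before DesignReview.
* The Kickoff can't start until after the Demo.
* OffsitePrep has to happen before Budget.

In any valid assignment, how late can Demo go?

10am

Downstream work caps Demo at 10am.
Demo at 10am is achievable: Budget=9am, Demo=10am, DesignReview=9am, OffsitePrep=8am, Kickoff=11am.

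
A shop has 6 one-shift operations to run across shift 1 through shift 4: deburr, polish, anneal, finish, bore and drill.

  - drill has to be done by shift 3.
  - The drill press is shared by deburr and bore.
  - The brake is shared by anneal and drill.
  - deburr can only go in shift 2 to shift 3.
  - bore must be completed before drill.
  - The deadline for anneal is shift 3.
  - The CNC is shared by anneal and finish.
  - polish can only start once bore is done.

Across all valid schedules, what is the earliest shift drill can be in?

shift 2

Precedence pushes drill to at least shift 2; drill's own window allows nothing later than shift 3.
drill at shift 2 is achievable: anneal in shift 1, drill in shift 2, bore in shift 1, deburr in shift 2, polish in shift 2, finish in shift 2.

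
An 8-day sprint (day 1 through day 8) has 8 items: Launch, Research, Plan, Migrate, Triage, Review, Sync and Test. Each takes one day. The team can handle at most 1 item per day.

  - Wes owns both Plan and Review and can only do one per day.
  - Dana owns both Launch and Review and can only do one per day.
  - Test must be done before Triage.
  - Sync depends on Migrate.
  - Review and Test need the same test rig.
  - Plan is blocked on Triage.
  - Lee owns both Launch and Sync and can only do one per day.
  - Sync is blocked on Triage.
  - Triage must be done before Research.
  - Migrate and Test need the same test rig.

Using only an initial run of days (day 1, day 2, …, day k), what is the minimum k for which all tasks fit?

8 days

The precedence chain requires at least 3 distinct days.
With at most 1 per day and 8 tasks, at least 8 days are needed.
8 works (last occupied day: day 8): for example Sync -> day 4, Launch -> day 7, Migrate -> day 3, Test -> day 1, Research -> day 5, Plan -> day 6, Triage -> day 2, Review -> day 8.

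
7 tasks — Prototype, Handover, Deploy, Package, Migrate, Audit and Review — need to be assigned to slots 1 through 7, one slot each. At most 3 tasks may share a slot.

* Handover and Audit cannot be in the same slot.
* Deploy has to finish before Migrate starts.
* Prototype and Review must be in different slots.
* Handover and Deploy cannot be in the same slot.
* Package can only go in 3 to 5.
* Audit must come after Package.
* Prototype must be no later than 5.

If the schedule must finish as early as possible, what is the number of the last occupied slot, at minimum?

The precedence chain requires at least 2 distinct slots.
With at most 3 per slot and 7 tasks, at least 3 slots are needed.
Propagating the time windows through the other constraints, Audit can't land before 4, so the schedule must run through at least slot 4.
4 works (last occupied slot: 4): for example Handover in 2; Prototype in 1; Audit in 4; Review in 2; Migrate in 2; Package in 3; Deploy in 1.

slot 4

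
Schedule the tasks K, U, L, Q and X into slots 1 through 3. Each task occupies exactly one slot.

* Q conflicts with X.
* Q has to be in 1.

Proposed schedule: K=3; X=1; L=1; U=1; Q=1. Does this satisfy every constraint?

Q conflicts with X — violated.
Q has to be in 1 — holds.

Invalid. Q conflicts with X.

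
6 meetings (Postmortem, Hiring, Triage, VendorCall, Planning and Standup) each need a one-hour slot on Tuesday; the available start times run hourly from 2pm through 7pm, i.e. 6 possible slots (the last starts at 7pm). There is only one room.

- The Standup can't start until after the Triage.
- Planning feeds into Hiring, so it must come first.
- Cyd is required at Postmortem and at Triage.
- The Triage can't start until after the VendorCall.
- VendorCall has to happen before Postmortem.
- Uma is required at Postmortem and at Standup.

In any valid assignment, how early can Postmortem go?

3pm

Precedence pushes Postmortem to at least 3pm.
Postmortem at 3pm is achievable: VendorCall=2pm; Planning=5pm; Triage=4pm; Hiring=6pm; Postmortem=3pm; Standup=7pm.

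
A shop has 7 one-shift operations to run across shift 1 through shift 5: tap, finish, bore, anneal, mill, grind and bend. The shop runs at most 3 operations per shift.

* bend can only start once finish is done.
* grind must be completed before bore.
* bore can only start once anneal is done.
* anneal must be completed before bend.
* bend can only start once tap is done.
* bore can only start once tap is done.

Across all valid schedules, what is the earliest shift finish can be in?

Downstream work caps finish at shift 4.
finish at shift 1 is achievable: finish -> shift 1, mill -> shift 2, grind -> shift 2, bend -> shift 2, tap -> shift 1, anneal -> shift 1, bore -> shift 3.

shift 1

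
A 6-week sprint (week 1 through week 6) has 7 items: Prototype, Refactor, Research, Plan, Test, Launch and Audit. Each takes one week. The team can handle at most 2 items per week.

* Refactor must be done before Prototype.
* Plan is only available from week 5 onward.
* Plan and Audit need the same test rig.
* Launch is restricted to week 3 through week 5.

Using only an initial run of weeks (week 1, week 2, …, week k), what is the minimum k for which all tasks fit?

5

The precedence chain requires at least 2 distinct weeks.
With at most 2 per week and 7 tasks, at least 4 weeks are needed.
Plan can't be placed before week 5, so the schedule must run through at least week 5.
5 works (last occupied week: week 5): for example Plan=week 5, Launch=week 3, Audit=week 3, Test=week 2, Research=week 1, Refactor=week 1, Prototype=week 2.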